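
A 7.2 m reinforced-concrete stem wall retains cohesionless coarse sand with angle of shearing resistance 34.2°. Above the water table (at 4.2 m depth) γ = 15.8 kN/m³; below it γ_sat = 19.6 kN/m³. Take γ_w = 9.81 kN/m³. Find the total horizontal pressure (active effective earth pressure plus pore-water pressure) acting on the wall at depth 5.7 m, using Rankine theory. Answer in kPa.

K_a = (1 − sin φ)/(1 + sin φ) = 0.2803.
γ' = 19.6 − 9.81 = 9.790 kN/m³.
Effective vertical stress at 5.7 m: σ'_v = 15.8×4.2 + 9.790×1.50 = 81.05 kPa.
σ'_h = K_a σ'_v = 0.2803 × 81.05 = 22.72 kPa; u = γ_w × 1.50 = 14.71 kPa.
Total σ_h = 22.72 + 14.71 = 37.44 kPa.

37.4 kPa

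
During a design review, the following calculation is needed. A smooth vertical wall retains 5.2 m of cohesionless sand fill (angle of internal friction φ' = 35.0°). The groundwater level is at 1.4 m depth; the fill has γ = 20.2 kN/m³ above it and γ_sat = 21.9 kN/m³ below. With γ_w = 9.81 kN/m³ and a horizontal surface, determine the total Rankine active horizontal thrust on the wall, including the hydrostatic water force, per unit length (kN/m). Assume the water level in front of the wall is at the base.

129 kN/m

K_a = tan²(45° − φ/2) = 0.2710.
γ' = 21.9 − 9.81 = 12.09 kN/m³. Depth below WT = 3.8 m.
σ'_h at WT = K_a γ d_w = 7.664 kPa; at base = 7.664 + K_a γ' × 3.8 = 20.11 kPa.
P₁ (0–1.4 m) = ½×7.664×1.4 = 5.365. P₂ (1.4–5.2 m) = ½(7.664+20.11)×3.8 = 52.78.
P_w = ½ γ_w h₂² = 0.5×9.81×3.8² = 70.83. Total = 5.365+52.78+70.83 = 129.0 kN/m.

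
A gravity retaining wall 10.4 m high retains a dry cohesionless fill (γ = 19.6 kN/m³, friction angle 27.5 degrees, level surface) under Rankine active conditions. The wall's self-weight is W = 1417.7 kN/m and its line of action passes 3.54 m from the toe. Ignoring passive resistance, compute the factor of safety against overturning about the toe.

K_a = tan²(45° − 27.5°/2) = 0.3682.
P_a = ½K_aγH² = 0.5×0.3682×19.6×10.4² = 390.3 kN/m, acting at H/3 = 3.467 m above the base.
Overturning moment M_o = P_a × H/3 = 390.3 × 3.467 = 1353.
Resisting moment M_r = W × 3.54 = 1417.7 × 3.54 = 5019.
FS_overturning = M_r/M_o = 5019/1353 = 3.709.

3.71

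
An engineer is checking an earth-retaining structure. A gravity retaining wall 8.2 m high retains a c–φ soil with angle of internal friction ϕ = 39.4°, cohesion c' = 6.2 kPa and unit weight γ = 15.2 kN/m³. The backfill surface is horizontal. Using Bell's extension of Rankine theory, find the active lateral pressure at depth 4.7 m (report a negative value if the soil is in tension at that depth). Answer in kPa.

10.1 kPa

K_a = (1 − sin φ)/(1 + sin φ) = 0.2234.
σ_a = K_a γ z − 2c√K_a = 0.2234×15.2×4.7 − 2×6.2×0.4727 = 10.10 kPa.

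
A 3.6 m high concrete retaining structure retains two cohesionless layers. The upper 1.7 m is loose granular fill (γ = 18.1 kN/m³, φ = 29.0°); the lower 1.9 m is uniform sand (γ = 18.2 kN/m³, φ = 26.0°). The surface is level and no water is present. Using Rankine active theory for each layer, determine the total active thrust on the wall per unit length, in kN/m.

44.7 kN/m

K_a1 = tan²(45°−29.0°/2) = 0.3470; K_a2 = tan²(45°−26.0°/2) = 0.3905.
Layer 1: σ at base = K_a1 γ₁ h₁ = 10.68 kPa; P₁ = ½×10.68×1.7 = 9.075.
Layer 2: σ_v at top = γ₁h₁ = 30.77; σ_h top = K_a2×30.77 = 12.01; σ_h base = K_a2×(30.77+18.2×1.9) = 25.52.
P₂ = ½(12.01+25.52)×1.9 = 35.65. Total P_a = 9.075+35.65 = 44.73 kN/m.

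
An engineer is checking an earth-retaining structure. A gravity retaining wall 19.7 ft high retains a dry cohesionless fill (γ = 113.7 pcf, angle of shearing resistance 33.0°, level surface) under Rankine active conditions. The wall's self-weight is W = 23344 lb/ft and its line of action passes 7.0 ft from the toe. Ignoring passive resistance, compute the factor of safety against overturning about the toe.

3.83

K_a = tan²(45° − 33.0°/2) = 0.2948.
P_a = ½K_aγH² = 0.5×0.2948×113.7×19.7² = 6504 lb/ft, acting at H/3 = 6.567 ft above the base.
Overturning moment M_o = P_a × H/3 = 6504 × 6.567 = 42710.
Resisting moment M_r = W × 7.0 = 23344 × 7.0 = 163400.
FS_overturning = M_r/M_o = 163400/42710 = 3.826.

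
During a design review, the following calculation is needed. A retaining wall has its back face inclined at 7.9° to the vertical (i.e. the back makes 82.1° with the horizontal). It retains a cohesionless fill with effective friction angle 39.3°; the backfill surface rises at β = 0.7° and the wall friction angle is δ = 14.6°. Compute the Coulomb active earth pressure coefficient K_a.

0.265

K_a = sin²(α+φ) / [sin²α · sin(α−δ) · (1 + √{sin(φ+δ)sin(φ−β) / (sin(α−δ)sin(α+β))})²].
With α = 82.1°, φ = 39.3°, δ = 14.6°, β = 0.7°: K_a = 0.2650.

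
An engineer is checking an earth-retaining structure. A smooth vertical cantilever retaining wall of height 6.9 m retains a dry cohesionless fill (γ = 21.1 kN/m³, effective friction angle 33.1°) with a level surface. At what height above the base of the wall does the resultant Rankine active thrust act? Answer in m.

2.30 m

K_a = 0.2936.
The pressure distribution is triangular, so the resultant acts at H/3 above the base = 6.9/3 = 2.300 m.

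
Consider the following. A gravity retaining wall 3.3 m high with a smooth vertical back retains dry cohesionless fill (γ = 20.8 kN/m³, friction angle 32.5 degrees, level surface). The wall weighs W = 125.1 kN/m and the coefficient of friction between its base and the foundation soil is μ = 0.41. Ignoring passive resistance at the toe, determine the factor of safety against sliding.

1.50

K_a = tan²(45° − 32.5°/2) = 0.3010.
P_a = ½K_aγH² = 0.5×0.3010×20.8×3.3² = 34.09 kN/m, acting at H/3 = 1.100 m above the base.
FS_sliding = μW / P_a = 0.41×125.1 / 34.09 = 1.505.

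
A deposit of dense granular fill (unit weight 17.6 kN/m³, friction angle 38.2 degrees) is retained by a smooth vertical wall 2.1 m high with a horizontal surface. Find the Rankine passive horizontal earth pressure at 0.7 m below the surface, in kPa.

52.3 kPa

K_p = (1 + sin φ)/(1 − sin φ) = 4.241.
σ_h = K_p γ z = 4.241 × 17.6 × 0.7 = 52.25 kPa.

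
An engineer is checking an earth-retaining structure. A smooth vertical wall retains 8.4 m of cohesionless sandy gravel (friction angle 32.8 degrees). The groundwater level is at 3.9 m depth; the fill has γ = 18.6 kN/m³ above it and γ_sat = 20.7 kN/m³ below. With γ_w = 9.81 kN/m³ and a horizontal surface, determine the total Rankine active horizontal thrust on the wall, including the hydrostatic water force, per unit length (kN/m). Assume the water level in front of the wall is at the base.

K_a = tan²(45° − φ/2) = 0.2973.
γ' = 20.7 − 9.81 = 10.89 kN/m³. Depth below WT = 4.5 m.
σ'_h at WT = K_a γ d_w = 21.56 kPa; at base = 21.56 + K_a γ' × 4.5 = 36.13 kPa.
P₁ (0–3.9 m) = ½×21.56×3.9 = 42.05. P₂ (3.9–8.4 m) = ½(21.56+36.13)×4.5 = 129.8.
P_w = ½ γ_w h₂² = 0.5×9.81×4.5² = 99.33. Total = 42.05+129.8+99.33 = 271.2 kN/m.

271 kN/m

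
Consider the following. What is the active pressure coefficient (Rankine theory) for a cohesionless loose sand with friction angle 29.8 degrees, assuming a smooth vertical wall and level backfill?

K_a = (1 − sin φ)/(1 + sin φ) = (1 − sin 29.8°)/(1 + sin 29.8°) = 0.3360.

0.336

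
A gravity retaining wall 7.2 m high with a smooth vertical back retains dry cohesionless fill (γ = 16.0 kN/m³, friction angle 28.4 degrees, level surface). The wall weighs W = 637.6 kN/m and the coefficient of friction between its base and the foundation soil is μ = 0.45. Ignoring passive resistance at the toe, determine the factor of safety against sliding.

1.95

K_a = tan²(45° − 28.4°/2) = 0.3554.
P_a = ½K_aγH² = 0.5×0.3554×16.0×7.2² = 147.4 kN/m, acting at H/3 = 2.400 m above the base.
FS_sliding = μW / P_a = 0.45×637.6 / 147.4 = 1.947.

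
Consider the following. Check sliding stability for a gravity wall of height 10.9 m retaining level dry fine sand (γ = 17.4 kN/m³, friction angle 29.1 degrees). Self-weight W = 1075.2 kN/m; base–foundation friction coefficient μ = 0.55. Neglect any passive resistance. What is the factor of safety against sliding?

1.66

K_a = tan²(45° − 29.1°/2) = 0.3456.
P_a = ½K_aγH² = 0.5×0.3456×17.4×10.9² = 357.2 kN/m, acting at H/3 = 3.633 m above the base.
FS_sliding = μW / P_a = 0.55×1075.2 / 357.2 = 1.655.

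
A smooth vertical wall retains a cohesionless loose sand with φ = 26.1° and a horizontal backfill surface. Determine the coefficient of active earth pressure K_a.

K_a = tan²(45° − φ/2) = tan²(31.95°) = 0.3889.

0.389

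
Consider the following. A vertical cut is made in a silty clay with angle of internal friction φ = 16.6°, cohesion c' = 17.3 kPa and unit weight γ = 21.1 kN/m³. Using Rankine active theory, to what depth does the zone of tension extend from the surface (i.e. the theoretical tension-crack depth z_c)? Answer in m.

2.20 m

K_a = tan²(45° − 16.6°/2) = 0.5556; √K_a = 0.7454.
The active pressure is zero where K_a γ z = 2c√K_a, so z_c = 2c/(γ√K_a) = 2×17.3/(21.1×0.7454) = 2.200 m.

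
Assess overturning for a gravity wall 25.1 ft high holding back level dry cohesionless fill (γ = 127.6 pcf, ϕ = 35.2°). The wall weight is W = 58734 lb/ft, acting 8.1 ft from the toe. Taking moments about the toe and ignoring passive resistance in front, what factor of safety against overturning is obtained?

K_a = tan²(45° − 35.2°/2) = 0.2687.
P_a = ½K_aγH² = 0.5×0.2687×127.6×25.1² = 10800 lb/ft, acting at H/3 = 8.367 ft above the base.
Overturning moment M_o = P_a × H/3 = 10800 × 8.367 = 90360.
Resisting moment M_r = W × 8.1 = 58734 × 8.1 = 475700.
FS_overturning = M_r/M_o = 475700/90360 = 5.265.

5.27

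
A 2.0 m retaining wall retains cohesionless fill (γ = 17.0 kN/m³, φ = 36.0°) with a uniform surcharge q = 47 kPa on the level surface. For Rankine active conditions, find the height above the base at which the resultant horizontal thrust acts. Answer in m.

K_a = 0.2596.
Triangular part P₁ = ½K_aγH² = 8.827 at H/3 = 0.6667 m; rectangular part P₂ = K_a q H = 24.40 at H/2 = 1.000 m.
ȳ = (P₁·0.6667 + P₂·1.000)/(P₁+P₂) = 0.9115 m.

0.911 m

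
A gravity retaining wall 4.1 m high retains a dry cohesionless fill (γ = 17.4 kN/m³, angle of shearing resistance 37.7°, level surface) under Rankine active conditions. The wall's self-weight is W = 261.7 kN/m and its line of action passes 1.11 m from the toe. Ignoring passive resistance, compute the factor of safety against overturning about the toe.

K_a = tan²(45° − 37.7°/2) = 0.2411.
P_a = ½K_aγH² = 0.5×0.2411×17.4×4.1² = 35.25 kN/m, acting at H/3 = 1.367 m above the base.
Overturning moment M_o = P_a × H/3 = 35.25 × 1.367 = 48.18.
Resisting moment M_r = W × 1.11 = 261.7 × 1.11 = 290.5.
FS_overturning = M_r/M_o = 290.5/48.18 = 6.029.

6.03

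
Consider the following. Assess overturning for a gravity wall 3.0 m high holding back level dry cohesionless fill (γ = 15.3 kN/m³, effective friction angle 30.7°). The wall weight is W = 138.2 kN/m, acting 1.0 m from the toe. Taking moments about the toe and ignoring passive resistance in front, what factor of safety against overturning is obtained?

6.19

K_a = tan²(45° − 30.7°/2) = 0.3240.
P_a = ½K_aγH² = 0.5×0.3240×15.3×3.0² = 22.31 kN/m, acting at H/3 = 1.000 m above the base.
Overturning moment M_o = P_a × H/3 = 22.31 × 1.000 = 22.31.
Resisting moment M_r = W × 1.0 = 138.2 × 1.0 = 138.2.
FS_overturning = M_r/M_o = 138.2/22.31 = 6.195.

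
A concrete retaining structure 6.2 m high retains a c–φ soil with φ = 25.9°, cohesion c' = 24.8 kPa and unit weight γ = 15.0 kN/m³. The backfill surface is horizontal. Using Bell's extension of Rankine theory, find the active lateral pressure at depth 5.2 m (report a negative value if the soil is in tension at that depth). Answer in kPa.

-0.479 kPa

K_a = (1 − sin φ)/(1 + sin φ) = 0.3920.
σ_a = K_a γ z − 2c√K_a = 0.3920×15.0×5.2 − 2×24.8×0.6261 = -0.4793 kPa.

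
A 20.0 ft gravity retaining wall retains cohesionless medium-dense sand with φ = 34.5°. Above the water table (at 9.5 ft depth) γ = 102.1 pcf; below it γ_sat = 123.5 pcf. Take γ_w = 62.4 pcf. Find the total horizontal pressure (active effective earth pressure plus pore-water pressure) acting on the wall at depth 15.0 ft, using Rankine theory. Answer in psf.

705 psf

K_a = (1 − sin φ)/(1 + sin φ) = 0.2768.
γ' = 123.5 − 62.4 = 61.10 pcf.
Effective vertical stress at 15.0 ft: σ'_v = 102.1×9.5 + 61.10×5.50 = 1306 psf.
σ'_h = K_a σ'_v = 0.2768 × 1306 = 361.5 psf; u = γ_w × 5.50 = 343.2 psf.
Total σ_h = 361.5 + 343.2 = 704.7 psf.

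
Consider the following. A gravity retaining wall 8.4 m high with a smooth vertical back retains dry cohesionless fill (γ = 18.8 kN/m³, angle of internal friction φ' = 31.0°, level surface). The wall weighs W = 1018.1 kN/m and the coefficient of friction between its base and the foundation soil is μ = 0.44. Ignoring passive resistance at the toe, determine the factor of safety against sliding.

2.11

K_a = tan²(45° − 31.0°/2) = 0.3201.
P_a = ½K_aγH² = 0.5×0.3201×18.8×8.4² = 212.3 kN/m, acting at H/3 = 2.800 m above the base.
FS_sliding = μW / P_a = 0.44×1018.1 / 212.3 = 2.110.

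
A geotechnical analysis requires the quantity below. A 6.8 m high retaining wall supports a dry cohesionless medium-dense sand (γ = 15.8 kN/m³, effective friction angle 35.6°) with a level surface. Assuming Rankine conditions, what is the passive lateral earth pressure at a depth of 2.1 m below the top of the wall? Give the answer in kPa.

K_p = (1 + sin φ)/(1 − sin φ) = 3.786.
σ_h = K_p γ z = 3.786 × 15.8 × 2.1 = 125.6 kPa.

126 kPa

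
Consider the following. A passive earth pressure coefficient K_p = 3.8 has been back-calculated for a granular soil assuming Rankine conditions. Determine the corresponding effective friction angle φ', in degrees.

35.7°

K_p = (1+sin φ)/(1−sin φ) ⇒ sin φ = (K_p − 1)/(K_p + 1) = 0.5833.
φ = arcsin(0.5833) = 35.69°.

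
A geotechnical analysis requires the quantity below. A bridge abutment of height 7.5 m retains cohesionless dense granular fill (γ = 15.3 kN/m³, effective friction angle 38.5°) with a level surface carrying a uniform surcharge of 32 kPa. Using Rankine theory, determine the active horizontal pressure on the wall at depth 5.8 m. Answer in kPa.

K_a = (1 − sin φ)/(1 + sin φ) = 0.2327.
σ_v = γz + q = 15.3 × 5.8 + 32 = 120.7 kPa.
σ_h = K_a σ_v = 0.2327 × 120.7 = 28.09 kPa.

28.1 kPa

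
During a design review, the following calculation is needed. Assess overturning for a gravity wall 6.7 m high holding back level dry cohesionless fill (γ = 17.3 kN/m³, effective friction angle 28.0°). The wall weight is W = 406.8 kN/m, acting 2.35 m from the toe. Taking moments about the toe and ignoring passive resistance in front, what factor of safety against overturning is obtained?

K_a = tan²(45° − 28.0°/2) = 0.3610.
P_a = ½K_aγH² = 0.5×0.3610×17.3×6.7² = 140.2 kN/m, acting at H/3 = 2.233 m above the base.
Overturning moment M_o = P_a × H/3 = 140.2 × 2.233 = 313.1.
Resisting moment M_r = W × 2.35 = 406.8 × 2.35 = 956.0.
FS_overturning = M_r/M_o = 956.0/313.1 = 3.053.

3.05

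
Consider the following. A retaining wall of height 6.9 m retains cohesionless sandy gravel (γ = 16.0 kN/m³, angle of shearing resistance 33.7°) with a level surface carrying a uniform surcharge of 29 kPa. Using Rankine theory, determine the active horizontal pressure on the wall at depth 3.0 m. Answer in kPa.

K_a = (1 − sin φ)/(1 + sin φ) = 0.2863.
σ_v = γz + q = 16.0 × 3.0 + 29 = 77.00 kPa.
σ_h = K_a σ_v = 0.2863 × 77.00 = 22.05 kPa.

22.0 kPa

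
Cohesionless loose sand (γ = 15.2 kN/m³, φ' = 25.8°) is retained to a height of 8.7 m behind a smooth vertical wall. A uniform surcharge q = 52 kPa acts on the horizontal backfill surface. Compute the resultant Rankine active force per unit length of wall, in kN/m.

K_a = tan²(45° − φ/2) = 0.3935.
Soil triangle: ½ K_a γ H² = 0.5×0.3935×15.2×8.7² = 226.4 kN/m.
Surcharge rectangle: K_a q H = 0.3935×52×8.7 = 178.0 kN/m.
Total = 226.4 + 178.0 = 404.4 kN/m.

404 kN/m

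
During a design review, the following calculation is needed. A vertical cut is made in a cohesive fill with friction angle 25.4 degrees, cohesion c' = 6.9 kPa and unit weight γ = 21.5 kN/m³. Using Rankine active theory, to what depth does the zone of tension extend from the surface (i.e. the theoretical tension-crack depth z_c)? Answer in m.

K_a = tan²(45° − 25.4°/2) = 0.3996; √K_a = 0.6322.
The active pressure is zero where K_a γ z = 2c√K_a, so z_c = 2c/(γ√K_a) = 2×6.9/(21.5×0.6322) = 1.015 m.

1.02 m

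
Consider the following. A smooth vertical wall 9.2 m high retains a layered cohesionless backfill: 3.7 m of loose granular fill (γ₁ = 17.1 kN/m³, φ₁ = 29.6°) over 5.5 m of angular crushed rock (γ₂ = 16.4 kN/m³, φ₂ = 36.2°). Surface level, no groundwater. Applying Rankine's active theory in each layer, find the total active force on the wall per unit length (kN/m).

193 kN/m

K_a1 = tan²(45°−29.6°/2) = 0.3387; K_a2 = tan²(45°−36.2°/2) = 0.2574.
Layer 1: σ at base = K_a1 γ₁ h₁ = 21.43 kPa; P₁ = ½×21.43×3.7 = 39.65.
Layer 2: σ_v at top = γ₁h₁ = 63.27; σ_h top = K_a2×63.27 = 16.28; σ_h base = K_a2×(63.27+16.4×5.5) = 39.50.
P₂ = ½(16.28+39.50)×5.5 = 153.4. Total P_a = 39.65+153.4 = 193.1 kN/m.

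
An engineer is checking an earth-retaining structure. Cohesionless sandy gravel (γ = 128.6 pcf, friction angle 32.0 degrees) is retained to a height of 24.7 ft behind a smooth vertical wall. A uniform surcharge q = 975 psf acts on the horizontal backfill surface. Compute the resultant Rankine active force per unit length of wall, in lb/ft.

19500 lb/ft

K_a = tan²(45° − φ/2) = 0.3073.
Soil triangle: ½ K_a γ H² = 0.5×0.3073×128.6×24.7² = 12050 lb/ft.
Surcharge rectangle: K_a q H = 0.3073×975×24.7 = 7400 lb/ft.
Total = 12050 + 7400 = 19450 lb/ft.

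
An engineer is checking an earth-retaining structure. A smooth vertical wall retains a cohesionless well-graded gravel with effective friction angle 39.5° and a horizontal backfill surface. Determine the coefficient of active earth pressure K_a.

0.222

K_a = (1 − sin φ)/(1 + sin φ) = (1 − sin 39.5°)/(1 + sin 39.5°) = 0.2224.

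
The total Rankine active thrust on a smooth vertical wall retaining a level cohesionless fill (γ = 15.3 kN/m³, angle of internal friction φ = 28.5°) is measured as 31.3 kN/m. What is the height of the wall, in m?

3.40 m

K_a = 0.3540. P_a = ½ K_a γ H² ⇒ H = √(2P_a/(K_a γ)).
H = √(2×31.3/(0.3540×15.3)) = 3.400 m.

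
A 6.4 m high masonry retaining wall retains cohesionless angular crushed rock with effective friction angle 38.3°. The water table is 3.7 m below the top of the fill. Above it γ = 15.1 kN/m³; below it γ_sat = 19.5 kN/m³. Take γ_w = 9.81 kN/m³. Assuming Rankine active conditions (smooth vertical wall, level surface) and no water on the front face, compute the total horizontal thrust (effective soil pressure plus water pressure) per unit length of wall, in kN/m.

K_a = tan²(45° − φ/2) = 0.2347.
γ' = 19.5 − 9.81 = 9.690 kN/m³. Depth below WT = 2.7 m.
σ'_h at WT = K_a γ d_w = 13.11 kPa; at base = 13.11 + K_a γ' × 2.7 = 19.26 kPa.
P₁ (0–3.7 m) = ½×13.11×3.7 = 24.26. P₂ (3.7–6.4 m) = ½(13.11+19.26)×2.7 = 43.70.
P_w = ½ γ_w h₂² = 0.5×9.81×2.7² = 35.76. Total = 24.26+43.70+35.76 = 103.7 kN/m.

104 kN/m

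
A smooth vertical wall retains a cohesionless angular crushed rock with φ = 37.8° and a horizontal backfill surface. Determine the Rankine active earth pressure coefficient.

K_a = (1 − sin φ)/(1 + sin φ) = (1 − sin 37.8°)/(1 + sin 37.8°) = 0.2400.

0.240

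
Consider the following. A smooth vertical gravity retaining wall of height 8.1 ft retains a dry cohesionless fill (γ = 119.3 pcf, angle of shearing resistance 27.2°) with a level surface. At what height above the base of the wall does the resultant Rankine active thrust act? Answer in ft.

K_a = 0.3726.
The pressure distribution is triangular, so the resultant acts at H/3 above the base = 8.1/3 = 2.700 ft.

2.70 ft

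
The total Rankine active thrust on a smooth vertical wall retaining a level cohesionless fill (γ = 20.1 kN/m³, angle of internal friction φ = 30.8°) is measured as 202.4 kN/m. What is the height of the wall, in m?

K_a = 0.3227. P_a = ½ K_a γ H² ⇒ H = √(2P_a/(K_a γ)).
H = √(2×202.4/(0.3227×20.1)) = 7.900 m.

7.90 m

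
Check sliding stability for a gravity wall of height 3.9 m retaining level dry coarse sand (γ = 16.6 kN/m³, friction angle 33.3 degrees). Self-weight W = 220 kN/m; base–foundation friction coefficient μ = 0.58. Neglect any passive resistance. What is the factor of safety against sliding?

K_a = tan²(45° − 33.3°/2) = 0.2911.
P_a = ½K_aγH² = 0.5×0.2911×16.6×3.9² = 36.75 kN/m, acting at H/3 = 1.300 m above the base.
FS_sliding = μW / P_a = 0.58×220 / 36.75 = 3.472.

3.47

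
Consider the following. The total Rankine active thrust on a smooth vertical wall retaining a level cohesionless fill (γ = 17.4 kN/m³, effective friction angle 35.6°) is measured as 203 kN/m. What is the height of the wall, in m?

K_a = 0.2641. P_a = ½ K_a γ H² ⇒ H = √(2P_a/(K_a γ)).
H = √(2×203/(0.2641×17.4)) = 9.399 m.

9.40 m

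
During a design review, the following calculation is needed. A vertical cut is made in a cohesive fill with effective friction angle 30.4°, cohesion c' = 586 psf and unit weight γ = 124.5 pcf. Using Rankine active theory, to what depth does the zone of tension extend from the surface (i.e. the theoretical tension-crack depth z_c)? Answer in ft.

16.4 ft

K_a = tan²(45° − 30.4°/2) = 0.3280; √K_a = 0.5727.
The active pressure is zero where K_a γ z = 2c√K_a, so z_c = 2c/(γ√K_a) = 2×586/(124.5×0.5727) = 16.44 ft.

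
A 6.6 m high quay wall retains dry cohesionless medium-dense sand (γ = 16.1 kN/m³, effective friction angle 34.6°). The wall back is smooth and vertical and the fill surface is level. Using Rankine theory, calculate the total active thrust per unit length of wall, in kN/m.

K_a = tan²(45° − φ/2) = 0.2756.
P_a = ½ K_a γ H² = 0.5 × 0.2756 × 16.1 × 6.6² = 96.65 kN/m.

96.7 kN/m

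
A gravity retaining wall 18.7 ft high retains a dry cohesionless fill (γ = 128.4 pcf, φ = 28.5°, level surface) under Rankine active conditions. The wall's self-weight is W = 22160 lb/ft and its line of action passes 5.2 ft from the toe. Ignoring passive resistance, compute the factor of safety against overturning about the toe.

K_a = tan²(45° − 28.5°/2) = 0.3540.
P_a = ½K_aγH² = 0.5×0.3540×128.4×18.7² = 7946 lb/ft, acting at H/3 = 6.233 ft above the base.
Overturning moment M_o = P_a × H/3 = 7946 × 6.233 = 49530.
Resisting moment M_r = W × 5.2 = 22160 × 5.2 = 115200.
FS_overturning = M_r/M_o = 115200/49530 = 2.326.

2.33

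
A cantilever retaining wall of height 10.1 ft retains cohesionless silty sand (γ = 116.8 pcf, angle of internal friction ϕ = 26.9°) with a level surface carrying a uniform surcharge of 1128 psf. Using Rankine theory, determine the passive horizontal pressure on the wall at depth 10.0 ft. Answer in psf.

K_p = (1 + sin φ)/(1 − sin φ) = 2.653.
σ_v = γz + q = 116.8 × 10.0 + 1128 = 2296 psf.
σ_h = K_p σ_v = 2.653 × 2296 = 6090 psf.

6090 psf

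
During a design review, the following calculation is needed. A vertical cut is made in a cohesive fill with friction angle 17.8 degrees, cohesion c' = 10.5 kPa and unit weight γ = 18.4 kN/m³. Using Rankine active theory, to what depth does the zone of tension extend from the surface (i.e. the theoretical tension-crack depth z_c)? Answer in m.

K_a = tan²(45° − 17.8°/2) = 0.5318; √K_a = 0.7292.
The active pressure is zero where K_a γ z = 2c√K_a, so z_c = 2c/(γ√K_a) = 2×10.5/(18.4×0.7292) = 1.565 m.

1.57 m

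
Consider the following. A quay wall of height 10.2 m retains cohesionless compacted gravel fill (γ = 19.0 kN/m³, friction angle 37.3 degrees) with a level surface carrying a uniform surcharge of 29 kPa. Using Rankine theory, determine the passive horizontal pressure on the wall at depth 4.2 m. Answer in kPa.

443 kPa

K_p = (1 + sin φ)/(1 − sin φ) = 4.076.
σ_v = γz + q = 19.0 × 4.2 + 29 = 108.8 kPa.
σ_h = K_p σ_v = 4.076 × 108.8 = 443.5 kPa.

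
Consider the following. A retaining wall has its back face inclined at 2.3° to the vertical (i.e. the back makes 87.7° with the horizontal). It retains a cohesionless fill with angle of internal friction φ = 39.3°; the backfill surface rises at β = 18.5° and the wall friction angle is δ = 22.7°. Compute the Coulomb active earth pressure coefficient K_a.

0.275

K_a = sin²(α+φ) / [sin²α · sin(α−δ) · (1 + √{sin(φ+δ)sin(φ−β) / (sin(α−δ)sin(α+β))})²].
With α = 87.7°, φ = 39.3°, δ = 22.7°, β = 18.5°: K_a = 0.2753.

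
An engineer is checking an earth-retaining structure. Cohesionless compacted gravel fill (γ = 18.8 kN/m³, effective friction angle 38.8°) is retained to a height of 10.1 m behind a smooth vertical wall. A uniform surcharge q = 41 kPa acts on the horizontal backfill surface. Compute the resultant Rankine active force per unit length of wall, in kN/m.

315 kN/m

K_a = tan²(45° − φ/2) = 0.2296.
Soil triangle: ½ K_a γ H² = 0.5×0.2296×18.8×10.1² = 220.1 kN/m.
Surcharge rectangle: K_a q H = 0.2296×41×10.1 = 95.06 kN/m.
Total = 220.1 + 95.06 = 315.2 kN/m.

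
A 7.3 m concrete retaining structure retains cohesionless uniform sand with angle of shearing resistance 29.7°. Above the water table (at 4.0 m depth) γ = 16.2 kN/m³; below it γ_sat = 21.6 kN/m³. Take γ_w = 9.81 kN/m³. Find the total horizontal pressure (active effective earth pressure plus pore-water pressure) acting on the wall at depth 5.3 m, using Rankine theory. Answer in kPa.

K_a = (1 − sin φ)/(1 + sin φ) = 0.3374.
γ' = 21.6 − 9.81 = 11.79 kN/m³.
Effective vertical stress at 5.3 m: σ'_v = 16.2×4.0 + 11.79×1.30 = 80.13 kPa.
σ'_h = K_a σ'_v = 0.3374 × 80.13 = 27.03 kPa; u = γ_w × 1.30 = 12.75 kPa.
Total σ_h = 27.03 + 12.75 = 39.79 kPa.

39.8 kPa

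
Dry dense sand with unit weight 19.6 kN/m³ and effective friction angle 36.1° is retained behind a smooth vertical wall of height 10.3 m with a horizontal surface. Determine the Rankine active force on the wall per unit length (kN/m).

269 kN/m

K_a = tan²(45° − φ/2) = 0.2585.
P_a = ½ K_a γ H² = 0.5 × 0.2585 × 19.6 × 10.3² = 268.8 kN/m.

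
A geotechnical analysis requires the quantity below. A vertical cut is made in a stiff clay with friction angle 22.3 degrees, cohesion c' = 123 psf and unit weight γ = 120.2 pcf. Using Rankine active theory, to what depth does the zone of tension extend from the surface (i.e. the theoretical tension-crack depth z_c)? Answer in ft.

3.05 ft

K_a = tan²(45° − 22.3°/2) = 0.4498; √K_a = 0.6707.
The active pressure is zero where K_a γ z = 2c√K_a, so z_c = 2c/(γ√K_a) = 2×123/(120.2×0.6707) = 3.051 ft.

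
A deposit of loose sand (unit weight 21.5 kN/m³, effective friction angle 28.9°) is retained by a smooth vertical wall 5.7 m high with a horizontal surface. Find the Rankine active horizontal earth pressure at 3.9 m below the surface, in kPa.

K_a = (1 − sin φ)/(1 + sin φ) = 0.3484.
σ_h = K_a γ z = 0.3484 × 21.5 × 3.9 = 29.21 kPa.

29.2 kPa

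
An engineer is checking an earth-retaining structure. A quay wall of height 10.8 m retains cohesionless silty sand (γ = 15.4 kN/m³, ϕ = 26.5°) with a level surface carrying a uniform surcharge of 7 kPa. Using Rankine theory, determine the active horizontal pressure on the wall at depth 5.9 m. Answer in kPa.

37.5 kPa

K_a = (1 − sin φ)/(1 + sin φ) = 0.3829.
σ_v = γz + q = 15.4 × 5.9 + 7 = 97.86 kPa.
σ_h = K_a σ_v = 0.3829 × 97.86 = 37.47 kPa.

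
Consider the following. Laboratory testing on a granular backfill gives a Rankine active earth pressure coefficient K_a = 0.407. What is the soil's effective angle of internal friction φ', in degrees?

24.9°

K_a = tan²(45° − φ/2) ⇒ 45° − φ/2 = arctan(√0.407) = 32.54°.
φ = 2(45° − 32.54°) = 24.93°.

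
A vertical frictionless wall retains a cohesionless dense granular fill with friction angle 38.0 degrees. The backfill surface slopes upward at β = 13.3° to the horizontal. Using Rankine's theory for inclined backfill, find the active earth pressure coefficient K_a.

0.253

K_a = cos β · (cos β − √(cos²β − cos²φ)) / (cos β + √(cos²β − cos²φ)).
cos β = 0.9732, cos φ = 0.7880, √(cos²β − cos²φ) = 0.5711.
K_a = 0.9732 × (0.9732 − 0.5711)/(0.9732 + 0.5711) = 0.2534.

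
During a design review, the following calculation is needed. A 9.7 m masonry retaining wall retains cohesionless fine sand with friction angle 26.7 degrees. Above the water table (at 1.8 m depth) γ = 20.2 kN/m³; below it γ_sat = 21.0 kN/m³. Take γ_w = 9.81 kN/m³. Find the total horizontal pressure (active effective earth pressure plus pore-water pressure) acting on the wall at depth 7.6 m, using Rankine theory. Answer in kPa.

K_a = (1 − sin φ)/(1 + sin φ) = 0.3800.
γ' = 21.0 − 9.81 = 11.19 kN/m³.
Effective vertical stress at 7.6 m: σ'_v = 20.2×1.8 + 11.19×5.80 = 101.3 kPa.
σ'_h = K_a σ'_v = 0.3800 × 101.3 = 38.48 kPa; u = γ_w × 5.80 = 56.90 kPa.
Total σ_h = 38.48 + 56.90 = 95.37 kPa.

95.4 kPa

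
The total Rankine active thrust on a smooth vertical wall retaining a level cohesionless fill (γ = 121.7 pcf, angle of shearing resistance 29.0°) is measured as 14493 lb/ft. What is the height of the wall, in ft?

K_a = 0.3470. P_a = ½ K_a γ H² ⇒ H = √(2P_a/(K_a γ)).
H = √(2×14493/(0.3470×121.7)) = 26.20 ft.

26.2 ft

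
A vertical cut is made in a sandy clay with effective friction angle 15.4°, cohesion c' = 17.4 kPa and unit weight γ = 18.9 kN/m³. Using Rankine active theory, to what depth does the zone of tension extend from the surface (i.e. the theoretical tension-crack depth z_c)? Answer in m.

2.42 m

K_a = tan²(45° − 15.4°/2) = 0.5803; √K_a = 0.7618.
The active pressure is zero where K_a γ z = 2c√K_a, so z_c = 2c/(γ√K_a) = 2×17.4/(18.9×0.7618) = 2.417 m.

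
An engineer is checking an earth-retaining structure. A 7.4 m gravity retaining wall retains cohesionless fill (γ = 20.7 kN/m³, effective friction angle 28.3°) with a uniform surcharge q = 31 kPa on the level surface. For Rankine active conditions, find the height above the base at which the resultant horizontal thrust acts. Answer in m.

K_a = 0.3568.
Triangular part P₁ = ½K_aγH² = 202.2 at H/3 = 2.467 m; rectangular part P₂ = K_a q H = 81.84 at H/2 = 3.700 m.
ȳ = (P₁·2.467 + P₂·3.700)/(P₁+P₂) = 2.822 m.

2.82 m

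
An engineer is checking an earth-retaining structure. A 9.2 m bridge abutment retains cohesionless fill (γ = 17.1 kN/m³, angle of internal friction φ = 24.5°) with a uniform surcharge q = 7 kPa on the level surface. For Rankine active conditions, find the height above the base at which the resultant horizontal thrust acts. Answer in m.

3.19 m

K_a = 0.4137.
Triangular part P₁ = ½K_aγH² = 299.4 at H/3 = 3.067 m; rectangular part P₂ = K_a q H = 26.64 at H/2 = 4.600 m.
ȳ = (P₁·3.067 + P₂·4.600)/(P₁+P₂) = 3.192 m.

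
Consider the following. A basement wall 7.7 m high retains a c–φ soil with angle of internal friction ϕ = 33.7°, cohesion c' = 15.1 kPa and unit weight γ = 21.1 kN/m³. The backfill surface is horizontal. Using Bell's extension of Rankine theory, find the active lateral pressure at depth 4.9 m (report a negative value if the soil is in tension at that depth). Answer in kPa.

13.4 kPa

K_a = (1 − sin φ)/(1 + sin φ) = 0.2863.
σ_a = K_a γ z − 2c√K_a = 0.2863×21.1×4.9 − 2×15.1×0.5351 = 13.44 kPa.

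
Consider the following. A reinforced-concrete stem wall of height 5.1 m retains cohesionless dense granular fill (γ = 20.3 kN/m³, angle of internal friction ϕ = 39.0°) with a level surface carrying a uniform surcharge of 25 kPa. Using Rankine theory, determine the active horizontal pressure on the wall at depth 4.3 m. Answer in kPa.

25.5 kPa

K_a = (1 − sin φ)/(1 + sin φ) = 0.2275.
σ_v = γz + q = 20.3 × 4.3 + 25 = 112.3 kPa.
σ_h = K_a σ_v = 0.2275 × 112.3 = 25.55 kPa.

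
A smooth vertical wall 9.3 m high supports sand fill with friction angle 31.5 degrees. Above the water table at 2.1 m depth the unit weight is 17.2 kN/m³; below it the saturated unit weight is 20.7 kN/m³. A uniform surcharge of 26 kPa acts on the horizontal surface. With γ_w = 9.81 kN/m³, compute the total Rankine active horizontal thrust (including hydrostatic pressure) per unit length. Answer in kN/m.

512 kN/m

K_a = tan²(45° − φ/2) = 0.3136.
γ' = 20.7 − 9.81 = 10.89 kN/m³. h₂ = H − d_w = 7.2 m.
σ'_h: at surface K_a·q = 8.154; at WT K_a(q+γd_w) = 19.48; at base K_a(q+γd_w+γ'h₂) = 44.07 kPa.
P₁ = ½(8.154+19.48)×2.1 = 29.02; P₂ = ½(19.48+44.07)×7.2 = 228.8; P_w = ½γ_w h₂² = 254.3.
Total = 29.02+228.8+254.3 = 512.1 kN/m.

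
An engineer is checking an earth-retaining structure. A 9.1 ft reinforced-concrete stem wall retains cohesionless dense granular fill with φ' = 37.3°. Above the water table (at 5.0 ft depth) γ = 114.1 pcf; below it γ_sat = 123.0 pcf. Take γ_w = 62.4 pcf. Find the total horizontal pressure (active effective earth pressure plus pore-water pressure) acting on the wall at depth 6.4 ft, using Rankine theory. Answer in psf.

K_a = (1 − sin φ)/(1 + sin φ) = 0.2453.
γ' = 123.0 − 62.4 = 60.60 pcf.
Effective vertical stress at 6.4 ft: σ'_v = 114.1×5.0 + 60.60×1.40 = 655.3 psf.
σ'_h = K_a σ'_v = 0.2453 × 655.3 = 160.8 psf; u = γ_w × 1.40 = 87.36 psf.
Total σ_h = 160.8 + 87.36 = 248.1 psf.

248 psf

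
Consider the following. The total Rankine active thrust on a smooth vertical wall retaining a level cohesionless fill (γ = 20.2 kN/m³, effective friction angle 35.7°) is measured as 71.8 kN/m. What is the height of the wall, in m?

5.20 m

K_a = 0.2630. P_a = ½ K_a γ H² ⇒ H = √(2P_a/(K_a γ)).
H = √(2×71.8/(0.2630×20.2)) = 5.199 m.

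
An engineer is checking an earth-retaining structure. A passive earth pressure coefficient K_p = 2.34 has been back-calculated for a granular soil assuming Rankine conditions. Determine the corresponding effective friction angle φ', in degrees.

K_p = (1+sin φ)/(1−sin φ) ⇒ sin φ = (K_p − 1)/(K_p + 1) = 0.4012.
φ = arcsin(0.4012) = 23.65°.

23.7°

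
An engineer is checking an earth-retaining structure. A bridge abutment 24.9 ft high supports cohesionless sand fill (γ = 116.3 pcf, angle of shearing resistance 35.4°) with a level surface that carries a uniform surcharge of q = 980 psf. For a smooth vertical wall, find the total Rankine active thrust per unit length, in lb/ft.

16100 lb/ft

K_a = tan²(45° − φ/2) = 0.2664.
Soil triangle: ½ K_a γ H² = 0.5×0.2664×116.3×24.9² = 9605 lb/ft.
Surcharge rectangle: K_a q H = 0.2664×980×24.9 = 6501 lb/ft.
Total = 9605 + 6501 = 16110 lb/ft.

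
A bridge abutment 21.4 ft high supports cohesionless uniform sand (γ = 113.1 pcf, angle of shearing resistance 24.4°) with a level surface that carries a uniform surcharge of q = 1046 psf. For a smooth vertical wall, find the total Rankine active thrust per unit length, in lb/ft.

K_a = tan²(45° − φ/2) = 0.4153.
Soil triangle: ½ K_a γ H² = 0.5×0.4153×113.1×21.4² = 10760 lb/ft.
Surcharge rectangle: K_a q H = 0.4153×1046×21.4 = 9297 lb/ft.
Total = 10760 + 9297 = 20050 lb/ft.

20100 lb/ft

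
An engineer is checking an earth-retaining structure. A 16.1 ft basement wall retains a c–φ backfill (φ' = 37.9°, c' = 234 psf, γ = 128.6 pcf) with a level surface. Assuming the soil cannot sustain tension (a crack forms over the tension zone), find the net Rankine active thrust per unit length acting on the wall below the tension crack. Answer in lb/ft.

1150 lb/ft

K_a = 0.2389; √K_a = 0.4888.
Tension-crack depth z_c = 2c/(γ√K_a) = 2×234/(128.6×0.4888) = 7.445 ft.
σ_a at base = K_a γ H − 2c√K_a = 0.2389×128.6×16.1 − 2×234×0.4888 = 265.9 psf.
P_a = ½ × 265.9 × (H − z_c) = 0.5×265.9×8.655 = 1151 lb/ft.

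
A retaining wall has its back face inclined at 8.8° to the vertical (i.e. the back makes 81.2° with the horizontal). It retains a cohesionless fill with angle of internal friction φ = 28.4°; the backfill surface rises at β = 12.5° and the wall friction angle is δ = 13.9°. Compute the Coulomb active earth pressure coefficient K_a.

K_a = sin²(α+φ) / [sin²α · sin(α−δ) · (1 + √{sin(φ+δ)sin(φ−β) / (sin(α−δ)sin(α+β))})²].
With α = 81.2°, φ = 28.4°, δ = 13.9°, β = 12.5°: K_a = 0.4701.

0.470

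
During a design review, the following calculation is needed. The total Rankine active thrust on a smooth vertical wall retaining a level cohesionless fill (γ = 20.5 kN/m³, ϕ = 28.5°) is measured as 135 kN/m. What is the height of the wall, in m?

K_a = 0.3540. P_a = ½ K_a γ H² ⇒ H = √(2P_a/(K_a γ)).
H = √(2×135/(0.3540×20.5)) = 6.100 m.

6.10 m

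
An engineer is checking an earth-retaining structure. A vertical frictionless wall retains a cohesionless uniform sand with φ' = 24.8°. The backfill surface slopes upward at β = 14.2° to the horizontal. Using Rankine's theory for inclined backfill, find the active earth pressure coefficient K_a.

0.466

K_a = cos β · (cos β − √(cos²β − cos²φ)) / (cos β + √(cos²β − cos²φ)).
cos β = 0.9694, cos φ = 0.9078, √(cos²β − cos²φ) = 0.3402.
K_a = 0.9694 × (0.9694 − 0.3402)/(0.9694 + 0.3402) = 0.4657.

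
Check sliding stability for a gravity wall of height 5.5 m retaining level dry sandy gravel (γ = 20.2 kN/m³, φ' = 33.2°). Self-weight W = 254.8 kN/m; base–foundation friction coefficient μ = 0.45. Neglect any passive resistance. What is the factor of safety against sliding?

K_a = tan²(45° − 33.2°/2) = 0.2924.
P_a = ½K_aγH² = 0.5×0.2924×20.2×5.5² = 89.32 kN/m, acting at H/3 = 1.833 m above the base.
FS_sliding = μW / P_a = 0.45×254.8 / 89.32 = 1.284.

1.28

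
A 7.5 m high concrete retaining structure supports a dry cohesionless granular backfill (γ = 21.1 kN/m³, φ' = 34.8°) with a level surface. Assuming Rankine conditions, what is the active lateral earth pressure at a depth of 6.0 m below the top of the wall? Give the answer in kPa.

K_a = (1 − sin φ)/(1 + sin φ) = 0.2733.
σ_h = K_a γ z = 0.2733 × 21.1 × 6.0 = 34.60 kPa.

34.6 kPa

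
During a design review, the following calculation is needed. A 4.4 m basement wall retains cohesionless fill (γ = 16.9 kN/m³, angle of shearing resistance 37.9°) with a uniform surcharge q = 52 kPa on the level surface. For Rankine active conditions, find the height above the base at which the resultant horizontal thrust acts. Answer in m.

K_a = 0.2389.
Triangular part P₁ = ½K_aγH² = 39.09 at H/3 = 1.467 m; rectangular part P₂ = K_a q H = 54.67 at H/2 = 2.200 m.
ȳ = (P₁·1.467 + P₂·2.200)/(P₁+P₂) = 1.894 m.

1.89 m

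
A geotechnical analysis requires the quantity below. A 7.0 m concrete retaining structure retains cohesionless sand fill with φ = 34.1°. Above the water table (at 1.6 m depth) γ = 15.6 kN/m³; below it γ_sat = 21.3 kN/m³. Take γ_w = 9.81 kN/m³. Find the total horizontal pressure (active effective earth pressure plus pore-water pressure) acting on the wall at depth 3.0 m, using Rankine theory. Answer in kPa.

K_a = (1 − sin φ)/(1 + sin φ) = 0.2815.
γ' = 21.3 − 9.81 = 11.49 kN/m³.
Effective vertical stress at 3.0 m: σ'_v = 15.6×1.6 + 11.49×1.40 = 41.05 kPa.
σ'_h = K_a σ'_v = 0.2815 × 41.05 = 11.56 kPa; u = γ_w × 1.40 = 13.73 kPa.
Total σ_h = 11.56 + 13.73 = 25.29 kPa.

25.3 kPa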